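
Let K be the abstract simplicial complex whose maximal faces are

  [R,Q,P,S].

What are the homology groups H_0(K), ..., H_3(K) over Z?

H_0 = Z,  H_1 = 0,  H_2 = 0,  H_3 = 0.

We work with the vertex ordering P < Q < R < S. The simplices of K, each written with vertices in increasing order, are:

  0-simplices (4): P, Q, R, S
  1-simplices (6): PQ, PR, PS, QR, QS, RS
  2-simplices (4): PQR, PQS, PRS, QRS
  3-simplices (1): PQRS

so the chain groups are C_0 ≅ Z^4, C_1 ≅ Z^6, C_2 ≅ Z^4, C_3 ≅ Z^1.

Boundary ∂_1: C_1 → C_0 sends each edge [p,q] (with p < q) to q − p.
As a 4×6 matrix over Z this has rank 3, with invariant factors (1,1,1).

Boundary ∂_2: C_2 → C_1 acts by ∂[p,q,r] = [q,r] − [p,r] + [p,q]. For instance
  ∂PQS = QS − PS + PQ,
  ∂PRS = RS − PS + PR.
This gives a 6×4 integer matrix of rank 3; reducing to Smith normal form yields diagonal entries (1,1,1).

∂_3: C_3 → C_2 sends each 3-simplex σ to the alternating sum Σ_i (−1)^i (σ with its i-th vertex removed). For instance
  ∂PQRS = QRS − PRS + PQS − PQR.
The 4×1 boundary matrix has rank 1 and Smith normal form diag(1).

Now H_k = ker ∂_k / im ∂_{k+1}, so:

  H_0: rank C_0 − rank ∂_1 = 4 − 3 = 1, and the invariant factors of ∂_1 are all 1, so H_0 ≅ Z.
  H_1: rank ker ∂_1 − rank ∂_2 = (6 − 3) − 3 = 0, and the invariant factors of ∂_2 are all 1, so H_1 ≅ 0.
  H_2: rank ker ∂_2 − rank ∂_3 = (4 − 3) − 1 = 0, and the invariant factors of ∂_3 are all 1, so H_2 ≅ 0.
  H_3: rank ker ∂_3 − rank ∂_4 = (1 − 1) − 0 = 0, and there is no ∂_4, so H_3 ≅ 0.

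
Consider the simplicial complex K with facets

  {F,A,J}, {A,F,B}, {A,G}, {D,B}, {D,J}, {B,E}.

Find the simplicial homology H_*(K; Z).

H_0 = Z,  H_1 = Z,  H_2 = 0.

Take the total order A < B < D < E < F < G < J on the vertex set. Then K (dimension 2) consists of the simplices:

  0-simplices (7): A, B, D, E, F, G, J
  1-simplices (9): AB, AF, AG, AJ, BD, BE, BF, DJ, FJ
  2-simplices (2): ABF, AFJ

so the chain groups are C_0 ≅ Z^7, C_1 ≅ Z^9, C_2 ≅ Z^2.

Boundary ∂_1: C_1 → C_0 is given by ∂[p,q] = [q] − [p]. For instance
  ∂BE = E − B.
As a 7×9 matrix over Z this has rank 6, with invariant factors (1,1,1,1,1,1).

The boundary map ∂_2: C_2 → C_1 maps a triangle to the signed sum of its edges. For instance
  ∂AFJ = FJ − AJ + AF,
  ∂ABF = BF − AF + AB.
This gives a 9×2 integer matrix of rank 2; reducing to Smith normal form yields diagonal entries (1,1).

Computing H_k = (kernel of ∂_k) / (image of ∂_{k+1}):

  H_0: rank C_0 − rank ∂_1 = 7 − 6 = 1, and the invariant factors of ∂_1 are all 1, so H_0 ≅ Z.
  H_1: rank ker ∂_1 − rank ∂_2 = (9 − 6) − 2 = 1, and the invariant factors of ∂_2 are all 1, so H_1 ≅ Z.
  H_2: rank ker ∂_2 − rank ∂_3 = (2 − 2) − 0 = 0, and there is no ∂_3, so H_2 ≅ 0.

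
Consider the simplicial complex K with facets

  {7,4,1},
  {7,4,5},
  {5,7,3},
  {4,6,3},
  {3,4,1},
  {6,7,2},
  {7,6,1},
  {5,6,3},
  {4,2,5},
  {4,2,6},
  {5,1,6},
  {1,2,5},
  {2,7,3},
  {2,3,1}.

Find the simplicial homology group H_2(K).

H_2 = Z.

Fix the vertex order 1 < 2 < 3 < 4 < 5 < 6 < 7 and write every simplex with vertices in increasing order. Then dim K = 2 and the simplices of K are:

  0-simplices (7): [1], [2], [3], [4], [5], [6], [7]
  1-simplices (21): [1,2], [1,3], [1,4], [1,5], [1,6], [1,7], [2,3], [2,4], [2,5], [2,6], [2,7], [3,4], [3,5], [3,6], [3,7], [4,5], [4,6], [4,7], [5,6], [5,7], [6,7]
  2-simplices (14): [1,2,3], [1,2,5], [1,3,4], [1,4,7], [1,5,6], [1,6,7], [2,3,7], [2,4,5], [2,4,6], [2,6,7], [3,4,6], [3,5,6], [3,5,7], [4,5,7]

giving chain groups C_0 ≅ Z^7, C_1 ≅ Z^21, C_2 ≅ Z^14.

Boundary ∂_1: C_1 → C_0 sends each edge [p,q] (with p < q) to q − p. For instance
  ∂[4,7] = [7] − [4].
As a 7×21 matrix over Z this has rank 6, with invariant factors (1,1,1,1,1,1).

Boundary ∂_2: C_2 → C_1 acts by ∂[p,q,r] = [q,r] − [p,r] + [p,q]. For instance
  ∂[3,5,6] = [5,6] − [3,6] + [3,5],
  ∂[2,4,5] = [4,5] − [2,5] + [2,4].
The resulting 21×14 matrix has rank 13, and its Smith normal form has invariant factors (1,1,1,1,1,1,1,1,1,1,1,1,1).

Reading off H_k = ker ∂_k / im ∂_{k+1}:

  H_2: rank ker ∂_2 − rank ∂_3 = (14 − 13) − 0 = 1, and there is no ∂_3, so H_2 = Z.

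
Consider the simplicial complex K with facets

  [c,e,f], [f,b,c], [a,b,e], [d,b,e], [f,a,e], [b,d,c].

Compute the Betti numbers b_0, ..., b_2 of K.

We work with the vertex ordering a < b < c < d < e < f. The simplices of K, each written with vertices in increasing order, are:

  0-simplices (6): a, b, c, d, e, f
  1-simplices (12): ab, ae, af, bc, bd, be, bf, cd, ce, cf, de, ef
  2-simplices (6): abe, aef, bcd, bcf, bde, cef

so the chain groups are C_0 ≅ Z^6, C_1 ≅ Z^12, C_2 ≅ Z^6.

The boundary map ∂_1: C_1 → C_0 sends each edge [p,q] (with p < q) to q − p. For instance
  ∂de = e − d.
The 6×12 boundary matrix has rank 5 and Smith normal form diag(1,1,1,1,1).

Boundary ∂_2: C_2 → C_1 sends each 2-simplex [p,q,r] to [q,r] − [p,r] + [p,q]. For instance
  ∂aef = ef − af + ae,
  ∂cef = ef − cf + ce.
This gives a 12×6 integer matrix of rank 6; reducing to Smith normal form yields diagonal entries (1,1,1,1,1,1).

Reading off H_k = ker ∂_k / im ∂_{k+1}:

  H_0: rank C_0 − rank ∂_1 = 6 − 5 = 1, and the invariant factors of ∂_1 are all 1, so H_0 ≅ Z.
  H_1: rank ker ∂_1 − rank ∂_2 = (12 − 5) − 6 = 1, and the invariant factors of ∂_2 are all 1, so H_1 ≅ Z.
  H_2: rank ker ∂_2 − rank ∂_3 = (6 − 6) − 0 = 0, and there is no ∂_3, so H_2 ≅ 0.

Hence the Betti numbers are b_0 = 1, b_1 = 1, b_2 = 0.

b_0 = 1, b_1 = 1, b_2 = 0.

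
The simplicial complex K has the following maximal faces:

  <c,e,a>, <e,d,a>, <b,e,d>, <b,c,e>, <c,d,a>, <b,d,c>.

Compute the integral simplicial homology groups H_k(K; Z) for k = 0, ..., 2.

Fix the vertex order a < b < c < d < e and write every simplex with vertices in increasing order. Then dim K = 2 and the simplices of K are:

  0-simplices (5): a, b, c, d, e
  1-simplices (9): ac, ad, ae, bc, bd, be, cd, ce, de
  2-simplices (6): acd, ace, ade, bcd, bce, bde

giving chain groups C_0 ≅ Z^5, C_1 ≅ Z^9, C_2 ≅ Z^6.

Boundary ∂_1: C_1 → C_0 maps an edge to its endpoints' difference, ∂[p,q] = q − p. For instance
  ∂ad = d − a.
The 5×9 boundary matrix has rank 4 and Smith normal form diag(1,1,1,1).

∂_2: C_2 → C_1 acts by ∂[p,q,r] = [q,r] − [p,r] + [p,q]. For instance
  ∂bcd = cd − bd + bc,
  ∂bde = de − be + bd.
The resulting 9×6 matrix has rank 5, and its Smith normal form has invariant factors (1,1,1,1,1).

Computing H_k = (kernel of ∂_k) / (image of ∂_{k+1}):

  H_0: rank C_0 − rank ∂_1 = 5 − 4 = 1, and the invariant factors of ∂_1 are all 1, so H_0 ≅ Z.
  H_1: rank ker ∂_1 − rank ∂_2 = (9 − 4) − 5 = 0, and the invariant factors of ∂_2 are all 1, so H_1 ≅ 0.
  H_2: rank ker ∂_2 − rank ∂_3 = (6 − 5) − 0 = 1, and there is no ∂_3, so H_2 ≅ Z.

(K is a triangulation of the 2-sphere S^2.)

H_0 ≅ Z,  H_1 = 0,  H_2 ≅ Z.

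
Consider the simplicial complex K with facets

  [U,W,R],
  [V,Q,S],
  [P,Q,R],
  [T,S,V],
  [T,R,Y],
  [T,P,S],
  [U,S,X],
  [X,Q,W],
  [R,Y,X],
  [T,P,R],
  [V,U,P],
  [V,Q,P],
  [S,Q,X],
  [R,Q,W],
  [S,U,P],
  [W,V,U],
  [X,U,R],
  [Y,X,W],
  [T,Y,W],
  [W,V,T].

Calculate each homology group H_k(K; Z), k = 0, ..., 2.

H_0 = Z,  H_1 = Z ⊕ Z/2Z,  H_2 = 0.

Take the total order P < Q < R < S < T < U < V < W < X < Y on the vertex set. Then K (dimension 2) consists of the simplices:

  0-simplices (10): P, Q, R, S, T, U, V, W, X, Y
  1-simplices (30): PQ, PR, PS, PT, PU, PV, QR, QS, QV, QW, QX, RT, RU, RW, RX, RY, ST, SU, SV, SX, TV, TW, TY, UV, UW, UX, VW, WX, WY, XY
  2-simplices (20): PQR, PQV, PRT, PST, PSU, PUV, QRW, QSV, QSX, QWX, RTY, RUW, RUX, RXY, STV, SUX, TVW, TWY, UVW, WXY

so the chain groups are C_0 ≅ Z^10, C_1 ≅ Z^30, C_2 ≅ Z^20.

The boundary map ∂_1: C_1 → C_0 maps an edge to its endpoints' difference, ∂[p,q] = q − p.
This gives a 10×30 integer matrix of rank 9; reducing to Smith normal form yields diagonal entries (1,1,1,1,1,1,1,1,1).

The boundary map ∂_2: C_2 → C_1 sends each 2-simplex [p,q,r] to [q,r] − [p,r] + [p,q]. For instance
  ∂PSU = SU − PU + PS,
  ∂TWY = WY − TY + TW.
The resulting 30×20 matrix has rank 20, and its Smith normal form has invariant factors (1,1,1,1,1,1,1,1,1,1,1,1,1,1,1,1,1,1,1,2).

From H_k ≅ ker(∂_k) / im(∂_{k+1}) we obtain:

  H_0: rank C_0 − rank ∂_1 = 10 − 9 = 1, and the invariant factors of ∂_1 are all 1, so H_0 = Z.
  H_1: rank ker ∂_1 − rank ∂_2 = (30 − 9) − 20 = 1, and ∂_2 has invariant factor 2 > 1, so H_1 = Z ⊕ Z/2Z.
  H_2: rank ker ∂_2 − rank ∂_3 = (20 − 20) − 0 = 0, and there is no ∂_3, so H_2 = 0.

(K is a triangulation of the Klein bottle.)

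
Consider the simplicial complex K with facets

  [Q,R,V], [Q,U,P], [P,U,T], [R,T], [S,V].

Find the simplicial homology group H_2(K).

H_2 ≅ 0.

K has 7 vertices, 10 edges, 3 triangles.
rank ∂_2 = 3, rank ∂_3 = 0 ⇒ b_2 = 3 − 3 − 0 = 0. So H_2 ≅ 0.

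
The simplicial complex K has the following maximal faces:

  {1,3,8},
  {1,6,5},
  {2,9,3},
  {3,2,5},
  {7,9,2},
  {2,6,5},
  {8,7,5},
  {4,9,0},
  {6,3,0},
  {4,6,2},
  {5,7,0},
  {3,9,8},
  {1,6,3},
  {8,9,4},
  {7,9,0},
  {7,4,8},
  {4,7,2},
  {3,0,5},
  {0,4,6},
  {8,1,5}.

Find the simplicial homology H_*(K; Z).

H_0 ≅ Z,  H_1 ≅ Z ⊕ Z_2,  H_2 = 0.

Fix the vertex order 0 < 1 < 2 < 3 < 4 < 5 < 6 < 7 < 8 < 9 and write every simplex with vertices in increasing order. Then dim K = 2 and the simplices of K are:

  0-simplices (10): [0], [1], [2], [3], [4], [5], [6], [7], [8], [9]
  1-simplices (30): (30 of them)
  2-simplices (20): (20 of them)

giving chain groups C_0 ≅ Z^10, C_1 ≅ Z^30, C_2 ≅ Z^20.

Boundary ∂_1: C_1 → C_0 is given by ∂[p,q] = [q] − [p].
The resulting 10×30 matrix has rank 9, and its Smith normal form has invariant factors (1,1,1,1,1,1,1,1,1).

∂_2: C_2 → C_1 sends each 2-simplex [p,q,r] to [q,r] − [p,r] + [p,q]. For instance
  ∂[1,3,8] = [3,8] − [1,8] + [1,3],
  ∂[1,5,6] = [5,6] − [1,6] + [1,5].
This gives a 30×20 integer matrix of rank 20; reducing to Smith normal form yields diagonal entries (1,1,1,1,1,1,1,1,1,1,1,1,1,1,1,1,1,1,1,2).

Reading off H_k = ker ∂_k / im ∂_{k+1}:

  H_0: rank C_0 − rank ∂_1 = 10 − 9 = 1, and the invariant factors of ∂_1 are all 1, so H_0 ≅ Z.
  H_1: rank ker ∂_1 − rank ∂_2 = (30 − 9) − 20 = 1, and ∂_2 has invariant factor 2 > 1, so H_1 ≅ Z ⊕ Z_2.
  H_2: rank ker ∂_2 − rank ∂_3 = (20 − 20) − 0 = 0, and there is no ∂_3, so H_2 ≅ 0.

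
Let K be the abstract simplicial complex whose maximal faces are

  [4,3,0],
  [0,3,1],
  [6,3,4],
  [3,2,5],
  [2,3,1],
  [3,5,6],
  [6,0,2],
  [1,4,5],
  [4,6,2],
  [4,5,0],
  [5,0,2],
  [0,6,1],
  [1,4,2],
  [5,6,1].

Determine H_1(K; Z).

K has 7 vertices, 21 edges, 14 triangles.
rank ∂_1 = 6, rank ∂_2 = 13 ⇒ b_1 = 21 − 6 − 13 = 2; all invariant factors of ∂_2 are 1 so no torsion. So H_1 = Z^2.

H_1 = Z^2.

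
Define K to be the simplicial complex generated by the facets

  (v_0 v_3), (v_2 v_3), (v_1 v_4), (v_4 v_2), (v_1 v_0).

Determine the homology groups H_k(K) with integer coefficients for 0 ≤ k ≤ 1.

H_0 ≅ Z,  H_1 ≅ Z.

Order the vertices as v_0 < v_1 < v_2 < v_3 < v_4. Listing each simplex with vertices in this order, K has dimension 1 with simplices:

  0-simplices (5): [v_0], [v_1], [v_2], [v_3], [v_4]
  1-simplices (5): [v_0,v_1], [v_0,v_3], [v_1,v_4], [v_2,v_3], [v_2,v_4]

so the chain groups are C_0 ≅ Z^5, C_1 ≅ Z^5.

The boundary map ∂_1: C_1 → C_0 is given by ∂[p,q] = [q] − [p]. For instance
  ∂[v_2,v_4] = [v_4] − [v_2].
The 5×5 boundary matrix has rank 4 and Smith normal form diag(1,1,1,1).

Reading off H_k = ker ∂_k / im ∂_{k+1}:

  H_0: rank C_0 − rank ∂_1 = 5 − 4 = 1, and the invariant factors of ∂_1 are all 1, so H_0 ≅ Z.
  H_1: rank ker ∂_1 − rank ∂_2 = (5 − 4) − 0 = 1, and there is no ∂_2, so H_1 ≅ Z.

(K is a triangulation of the circle S^1.)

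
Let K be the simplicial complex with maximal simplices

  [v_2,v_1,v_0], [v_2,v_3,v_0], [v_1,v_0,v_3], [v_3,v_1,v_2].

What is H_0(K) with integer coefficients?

Order the vertices as v_0 < v_1 < v_2 < v_3. Listing each simplex with vertices in this order, K has dimension 2 with simplices:

  0-simplices (4): [v_0], [v_1], [v_2], [v_3]
  1-simplices (6): [v_0,v_1], [v_0,v_2], [v_0,v_3], [v_1,v_2], [v_1,v_3], [v_2,v_3]
  2-simplices (4): [v_0,v_1,v_2], [v_0,v_1,v_3], [v_0,v_2,v_3], [v_1,v_2,v_3]

Hence C_0 ≅ Z^4, C_1 ≅ Z^6, C_2 ≅ Z^4.

The boundary map ∂_1: C_1 → C_0 sends each edge [p,q] (with p < q) to q − p.
As a 4×6 matrix over Z this has rank 3, with invariant factors (1,1,1).

The boundary map ∂_2: C_2 → C_1 maps a triangle to the signed sum of its edges. For instance
  ∂[v_0,v_2,v_3] = [v_2,v_3] − [v_0,v_3] + [v_0,v_2],
  ∂[v_0,v_1,v_3] = [v_1,v_3] − [v_0,v_3] + [v_0,v_1].
This gives a 6×4 integer matrix of rank 3; reducing to Smith normal form yields diagonal entries (1,1,1).

Computing H_k = (kernel of ∂_k) / (image of ∂_{k+1}):

  H_0: rank C_0 − rank ∂_1 = 4 − 3 = 1, and the invariant factors of ∂_1 are all 1, so H_0 ≅ Z.

(K is a triangulation of the 2-sphere S^2.)

H_0 ≅ Z.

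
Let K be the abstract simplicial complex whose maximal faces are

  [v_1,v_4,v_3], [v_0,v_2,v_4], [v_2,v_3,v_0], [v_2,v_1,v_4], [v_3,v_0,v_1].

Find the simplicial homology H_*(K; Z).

H_0 ≅ Z,  H_1 ≅ Z,  H_2 = 0.

Fix the vertex order v_0 < v_1 < v_2 < v_3 < v_4 and write every simplex with vertices in increasing order. Then dim K = 2 and the simplices of K are:

  0-simplices (5): [v_0], [v_1], [v_2], [v_3], [v_4]
  1-simplices (10): [v_0,v_1], [v_0,v_2], [v_0,v_3], [v_0,v_4], [v_1,v_2], [v_1,v_3], [v_1,v_4], [v_2,v_3], [v_2,v_4], [v_3,v_4]
  2-simplices (5): [v_0,v_1,v_3], [v_0,v_2,v_3], [v_0,v_2,v_4], [v_1,v_2,v_4], [v_1,v_3,v_4]

so the chain groups are C_0 ≅ Z^5, C_1 ≅ Z^10, C_2 ≅ Z^5.

∂_1: C_1 → C_0 sends each edge [p,q] (with p < q) to q − p. For instance
  ∂[v_0,v_1] = [v_1] − [v_0].
The 5×10 boundary matrix has rank 4 and Smith normal form diag(1,1,1,1).

Boundary ∂_2: C_2 → C_1 sends each 2-simplex [p,q,r] to [q,r] − [p,r] + [p,q]. For instance
  ∂[v_1,v_3,v_4] = [v_3,v_4] − [v_1,v_4] + [v_1,v_3],
  ∂[v_0,v_1,v_3] = [v_1,v_3] − [v_0,v_3] + [v_0,v_1].
The 10×5 boundary matrix has rank 5 and Smith normal form diag(1,1,1,1,1).

Reading off H_k = ker ∂_k / im ∂_{k+1}:

  H_0: rank C_0 − rank ∂_1 = 5 − 4 = 1, and the invariant factors of ∂_1 are all 1, so H_0 ≅ Z.
  H_1: rank ker ∂_1 − rank ∂_2 = (10 − 4) − 5 = 1, and the invariant factors of ∂_2 are all 1, so H_1 ≅ Z.
  H_2: rank ker ∂_2 − rank ∂_3 = (5 − 5) − 0 = 0, and there is no ∂_3, so H_2 ≅ 0.

(K is a triangulation of the Möbius band.)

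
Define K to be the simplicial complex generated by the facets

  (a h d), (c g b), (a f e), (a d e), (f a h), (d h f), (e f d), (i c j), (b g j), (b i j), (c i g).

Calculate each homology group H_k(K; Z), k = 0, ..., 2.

H_0 = Z^2,  H_1 = Z,  H_2 = Z.

K has 10 vertices, 19 edges, 11 triangles.
rank ∂_0 = 0, rank ∂_1 = 8 ⇒ b_0 = 10 − 0 − 8 = 2; all invariant factors of ∂_1 are 1 so no torsion. So H_0 ≅ Z^2.
rank ∂_1 = 8, rank ∂_2 = 10 ⇒ b_1 = 19 − 8 − 10 = 1; all invariant factors of ∂_2 are 1 so no torsion. So H_1 ≅ Z.
rank ∂_2 = 10, rank ∂_3 = 0 ⇒ b_2 = 11 − 10 − 0 = 1. So H_2 ≅ Z.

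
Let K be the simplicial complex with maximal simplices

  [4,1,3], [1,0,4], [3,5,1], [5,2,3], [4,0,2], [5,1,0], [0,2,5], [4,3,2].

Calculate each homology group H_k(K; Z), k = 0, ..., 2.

H_0 = Z,  H_1 = 0,  H_2 = Z.

Take the total order 0 < 1 < 2 < 3 < 4 < 5 on the vertex set. Then K (dimension 2) consists of the simplices:

  0-simplices (6): [0], [1], [2], [3], [4], [5]
  1-simplices (12): [0,1], [0,2], [0,4], [0,5], [1,3], [1,4], [1,5], [2,3], [2,4], [2,5], [3,4], [3,5]
  2-simplices (8): [0,1,4], [0,1,5], [0,2,4], [0,2,5], [1,3,4], [1,3,5], [2,3,4], [2,3,5]

Hence C_0 ≅ Z^6, C_1 ≅ Z^12, C_2 ≅ Z^8.

Boundary ∂_1: C_1 → C_0 is given by ∂[p,q] = [q] − [p].
This gives a 6×12 integer matrix of rank 5; reducing to Smith normal form yields diagonal entries (1,1,1,1,1).

∂_2: C_2 → C_1 acts by ∂[p,q,r] = [q,r] − [p,r] + [p,q]. For instance
  ∂[2,3,5] = [3,5] − [2,5] + [2,3],
  ∂[0,2,4] = [2,4] − [0,4] + [0,2].
The resulting 12×8 matrix has rank 7, and its Smith normal form has invariant factors (1,1,1,1,1,1,1).

From H_k ≅ ker(∂_k) / im(∂_{k+1}) we obtain:

  H_0: rank C_0 − rank ∂_1 = 6 − 5 = 1, and the invariant factors of ∂_1 are all 1, so H_0 = Z.
  H_1: rank ker ∂_1 − rank ∂_2 = (12 − 5) − 7 = 0, and the invariant factors of ∂_2 are all 1, so H_1 = 0.
  H_2: rank ker ∂_2 − rank ∂_3 = (8 − 7) − 0 = 1, and there is no ∂_3, so H_2 = Z.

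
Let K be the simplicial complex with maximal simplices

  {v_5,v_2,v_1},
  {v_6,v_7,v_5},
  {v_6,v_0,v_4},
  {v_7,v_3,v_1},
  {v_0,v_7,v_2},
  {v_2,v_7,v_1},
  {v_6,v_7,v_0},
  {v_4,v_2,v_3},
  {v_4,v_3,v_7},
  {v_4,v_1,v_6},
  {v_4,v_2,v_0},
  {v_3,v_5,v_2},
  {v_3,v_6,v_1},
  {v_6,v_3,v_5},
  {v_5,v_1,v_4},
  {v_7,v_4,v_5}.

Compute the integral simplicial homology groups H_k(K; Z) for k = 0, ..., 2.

H_0 = Z,  H_1 = Z^2,  H_2 = Z.

Take the total order v_0 < v_1 < v_2 < v_3 < v_4 < v_5 < v_6 < v_7 on the vertex set. Then K (dimension 2) consists of the simplices:

  0-simplices (8): [v_0], [v_1], [v_2], [v_3], [v_4], [v_5], [v_6], [v_7]
  1-simplices (24): (24 of them)
  2-simplices (16): (16 of them)

giving chain groups C_0 ≅ Z^8, C_1 ≅ Z^24, C_2 ≅ Z^16.

The boundary map ∂_1: C_1 → C_0 maps an edge to its endpoints' difference, ∂[p,q] = q − p. For instance
  ∂[v_4,v_5] = [v_5] − [v_4].
The resulting 8×24 matrix has rank 7, and its Smith normal form has invariant factors (1,1,1,1,1,1,1).

The boundary map ∂_2: C_2 → C_1 sends each 2-simplex [p,q,r] to [q,r] − [p,r] + [p,q]. For instance
  ∂[v_0,v_2,v_7] = [v_2,v_7] − [v_0,v_7] + [v_0,v_2],
  ∂[v_5,v_6,v_7] = [v_6,v_7] − [v_5,v_7] + [v_5,v_6].
The 24×16 boundary matrix has rank 15 and Smith normal form diag(1,1,1,1,1,1,1,1,1,1,1,1,1,1,1).

Now H_k = ker ∂_k / im ∂_{k+1}, so:

  H_0: rank C_0 − rank ∂_1 = 8 − 7 = 1, and the invariant factors of ∂_1 are all 1, so H_0 ≅ Z.
  H_1: rank ker ∂_1 − rank ∂_2 = (24 − 7) − 15 = 2, and the invariant factors of ∂_2 are all 1, so H_1 ≅ Z^2.
  H_2: rank ker ∂_2 − rank ∂_3 = (16 − 15) − 0 = 1, and there is no ∂_3, so H_2 ≅ Z.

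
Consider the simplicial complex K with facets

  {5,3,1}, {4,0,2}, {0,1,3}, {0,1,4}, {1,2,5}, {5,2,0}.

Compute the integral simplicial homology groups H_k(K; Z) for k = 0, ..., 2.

Order the vertices as 0 < 1 < 2 < 3 < 4 < 5. Listing each simplex with vertices in this order, K has dimension 2 with simplices:

  0-simplices (6): [0], [1], [2], [3], [4], [5]
  1-simplices (12): [0,1], [0,2], [0,3], [0,4], [0,5], [1,2], [1,3], [1,4], [1,5], [2,4], [2,5], [3,5]
  2-simplices (6): [0,1,3], [0,1,4], [0,2,4], [0,2,5], [1,2,5], [1,3,5]

Hence C_0 ≅ Z^6, C_1 ≅ Z^12, C_2 ≅ Z^6.

∂_1: C_1 → C_0 sends each edge [p,q] (with p < q) to q − p. For instance
  ∂[0,1] = [1] − [0].
This gives a 6×12 integer matrix of rank 5; reducing to Smith normal form yields diagonal entries (1,1,1,1,1).

∂_2: C_2 → C_1 sends each 2-simplex [p,q,r] to [q,r] − [p,r] + [p,q]. For instance
  ∂[0,1,3] = [1,3] − [0,3] + [0,1],
  ∂[1,2,5] = [2,5] − [1,5] + [1,2].
This gives a 12×6 integer matrix of rank 6; reducing to Smith normal form yields diagonal entries (1,1,1,1,1,1).

Computing H_k = (kernel of ∂_k) / (image of ∂_{k+1}):

  H_0: rank C_0 − rank ∂_1 = 6 − 5 = 1, and the invariant factors of ∂_1 are all 1, so H_0 = Z.
  H_1: rank ker ∂_1 − rank ∂_2 = (12 − 5) − 6 = 1, and the invariant factors of ∂_2 are all 1, so H_1 = Z.
  H_2: rank ker ∂_2 − rank ∂_3 = (6 − 6) − 0 = 0, and there is no ∂_3, so H_2 = 0.

As a check, the Euler characteristic is 6 − 12 + 6 = 0, which agrees with 1 − 1 + 0 = 0.

H_0 = Z,  H_1 = Z,  H_2 = 0.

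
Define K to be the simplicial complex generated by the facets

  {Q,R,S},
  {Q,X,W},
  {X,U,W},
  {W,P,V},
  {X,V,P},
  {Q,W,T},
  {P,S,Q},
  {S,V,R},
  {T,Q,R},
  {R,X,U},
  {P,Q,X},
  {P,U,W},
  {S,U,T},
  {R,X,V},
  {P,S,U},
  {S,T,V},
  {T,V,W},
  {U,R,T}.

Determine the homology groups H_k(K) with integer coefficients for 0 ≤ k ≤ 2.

H_0 = Z,  H_1 = Z ⊕ Z/2Z,  H_2 = 0.

K has 9 vertices, 27 edges, 18 triangles.
rank ∂_0 = 0, rank ∂_1 = 8 ⇒ b_0 = 9 − 0 − 8 = 1; all invariant factors of ∂_1 are 1 so no torsion. So H_0 = Z.
rank ∂_1 = 8, rank ∂_2 = 18 ⇒ b_1 = 27 − 8 − 18 = 1; ∂_2 has invariant factor(s) [2] giving torsion. So H_1 = Z ⊕ Z/2Z.
rank ∂_2 = 18, rank ∂_3 = 0 ⇒ b_2 = 18 − 18 − 0 = 0. So H_2 = 0.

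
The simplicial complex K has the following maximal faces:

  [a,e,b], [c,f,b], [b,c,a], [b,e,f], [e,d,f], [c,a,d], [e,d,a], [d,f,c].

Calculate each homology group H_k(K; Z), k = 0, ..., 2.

We work with the vertex ordering a < b < c < d < e < f. The simplices of K, each written with vertices in increasing order, are:

  0-simplices (6): a, b, c, d, e, f
  1-simplices (12): ab, ac, ad, ae, bc, be, bf, cd, cf, de, df, ef
  2-simplices (8): abc, abe, acd, ade, bcf, bef, cdf, def

Hence C_0 ≅ Z^6, C_1 ≅ Z^12, C_2 ≅ Z^8.

Boundary ∂_1: C_1 → C_0 sends each edge [p,q] (with p < q) to q − p.
The 6×12 boundary matrix has rank 5 and Smith normal form diag(1,1,1,1,1).

∂_2: C_2 → C_1 maps a triangle to the signed sum of its edges. For instance
  ∂abc = bc − ac + ab,
  ∂bef = ef − bf + be.
The 12×8 boundary matrix has rank 7 and Smith normal form diag(1,1,1,1,1,1,1).

Computing H_k = (kernel of ∂_k) / (image of ∂_{k+1}):

  H_0: rank C_0 − rank ∂_1 = 6 − 5 = 1, and the invariant factors of ∂_1 are all 1, so H_0 ≅ Z.
  H_1: rank ker ∂_1 − rank ∂_2 = (12 − 5) − 7 = 0, and the invariant factors of ∂_2 are all 1, so H_1 ≅ 0.
  H_2: rank ker ∂_2 − rank ∂_3 = (8 − 7) − 0 = 1, and there is no ∂_3, so H_2 ≅ Z.

As a check, the Euler characteristic is 6 − 12 + 8 = 2, which agrees with 1 − 0 + 1 = 2.

H_0 = Z,  H_1 = 0,  H_2 = Z.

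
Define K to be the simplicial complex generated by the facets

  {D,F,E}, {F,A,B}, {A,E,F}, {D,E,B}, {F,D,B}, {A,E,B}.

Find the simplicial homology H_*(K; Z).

H_0 ≅ Z,  H_1 = 0,  H_2 ≅ Z.

Fix the vertex order A < B < D < E < F and write every simplex with vertices in increasing order. Then dim K = 2 and the simplices of K are:

  0-simplices (5): A, B, D, E, F
  1-simplices (9): AB, AE, AF, BD, BE, BF, DE, DF, EF
  2-simplices (6): ABE, ABF, AEF, BDE, BDF, DEF

so the chain groups are C_0 ≅ Z^5, C_1 ≅ Z^9, C_2 ≅ Z^6.

∂_1: C_1 → C_0 maps an edge to its endpoints' difference, ∂[p,q] = q − p. For instance
  ∂AB = B − A.
The 5×9 boundary matrix has rank 4 and Smith normal form diag(1,1,1,1).

The boundary map ∂_2: C_2 → C_1 acts by ∂[p,q,r] = [q,r] − [p,r] + [p,q]. For instance
  ∂ABF = BF − AF + AB,
  ∂DEF = EF − DF + DE.
The resulting 9×6 matrix has rank 5, and its Smith normal form has invariant factors (1,1,1,1,1).

Reading off H_k = ker ∂_k / im ∂_{k+1}:

  H_0: rank C_0 − rank ∂_1 = 5 − 4 = 1, and the invariant factors of ∂_1 are all 1, so H_0 ≅ Z.
  H_1: rank ker ∂_1 − rank ∂_2 = (9 − 4) − 5 = 0, and the invariant factors of ∂_2 are all 1, so H_1 ≅ 0.
  H_2: rank ker ∂_2 − rank ∂_3 = (6 − 5) − 0 = 1, and there is no ∂_3, so H_2 ≅ Z.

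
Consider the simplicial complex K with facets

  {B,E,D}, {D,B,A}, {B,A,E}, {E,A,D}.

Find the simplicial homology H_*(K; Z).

We work with the vertex ordering A < B < D < E. The simplices of K, each written with vertices in increasing order, are:

  0-simplices (4): A, B, D, E
  1-simplices (6): AB, AD, AE, BD, BE, DE
  2-simplices (4): ABD, ABE, ADE, BDE

giving chain groups C_0 ≅ Z^4, C_1 ≅ Z^6, C_2 ≅ Z^4.

The boundary map ∂_1: C_1 → C_0 is given by ∂[p,q] = [q] − [p].
This gives a 4×6 integer matrix of rank 3; reducing to Smith normal form yields diagonal entries (1,1,1).

Boundary ∂_2: C_2 → C_1 acts by ∂[p,q,r] = [q,r] − [p,r] + [p,q]. For instance
  ∂BDE = DE − BE + BD,
  ∂ABE = BE − AE + AB.
The 6×4 boundary matrix has rank 3 and Smith normal form diag(1,1,1).

Reading off H_k = ker ∂_k / im ∂_{k+1}:

  H_0: rank C_0 − rank ∂_1 = 4 − 3 = 1, and the invariant factors of ∂_1 are all 1, so H_0 = Z.
  H_1: rank ker ∂_1 − rank ∂_2 = (6 − 3) − 3 = 0, and the invariant factors of ∂_2 are all 1, so H_1 = 0.
  H_2: rank ker ∂_2 − rank ∂_3 = (4 − 3) − 0 = 1, and there is no ∂_3, so H_2 = Z.

H_0 = Z,  H_1 = 0,  H_2 = Z.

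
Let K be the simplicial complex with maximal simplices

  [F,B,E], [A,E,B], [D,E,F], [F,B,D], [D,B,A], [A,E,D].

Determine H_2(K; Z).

H_2 ≅ Z.

Order the vertices as A < B < D < E < F. Listing each simplex with vertices in this order, K has dimension 2 with simplices:

  0-simplices (5): A, B, D, E, F
  1-simplices (9): AB, AD, AE, BD, BE, BF, DE, DF, EF
  2-simplices (6): ABD, ABE, ADE, BDF, BEF, DEF

giving chain groups C_0 ≅ Z^5, C_1 ≅ Z^9, C_2 ≅ Z^6.

Boundary ∂_1: C_1 → C_0 is given by ∂[p,q] = [q] − [p]. For instance
  ∂BD = D − B.
This gives a 5×9 integer matrix of rank 4; reducing to Smith normal form yields diagonal entries (1,1,1,1).

Boundary ∂_2: C_2 → C_1 sends each 2-simplex [p,q,r] to [q,r] − [p,r] + [p,q]. For instance
  ∂ABE = BE − AE + AB,
  ∂BEF = EF − BF + BE.
The resulting 9×6 matrix has rank 5, and its Smith normal form has invariant factors (1,1,1,1,1).

Computing H_k = (kernel of ∂_k) / (image of ∂_{k+1}):

  H_2: rank ker ∂_2 − rank ∂_3 = (6 − 5) − 0 = 1, and there is no ∂_3, so H_2 ≅ Z.

(K is a triangulation of the 2-sphere S^2.)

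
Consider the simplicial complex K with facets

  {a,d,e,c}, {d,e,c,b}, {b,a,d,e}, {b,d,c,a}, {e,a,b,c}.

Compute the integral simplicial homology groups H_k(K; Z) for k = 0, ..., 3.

Fix the vertex order a < b < c < d < e and write every simplex with vertices in increasing order. Then dim K = 3 and the simplices of K are:

  0-simplices (5): a, b, c, d, e
  1-simplices (10): ab, ac, ad, ae, bc, bd, be, cd, ce, de
  2-simplices (10): abc, abd, abe, acd, ace, ade, bcd, bce, bde, cde
  3-simplices (5): abcd, abce, abde, acde, bcde

giving chain groups C_0 ≅ Z^5, C_1 ≅ Z^10, C_2 ≅ Z^10, C_3 ≅ Z^5.

∂_1: C_1 → C_0 is given by ∂[p,q] = [q] − [p].
The resulting 5×10 matrix has rank 4, and its Smith normal form has invariant factors (1,1,1,1).

The boundary map ∂_2: C_2 → C_1 maps a triangle to the signed sum of its edges. For instance
  ∂cde = de − ce + cd,
  ∂bce = ce − be + bc.
The resulting 10×10 matrix has rank 6, and its Smith normal form has invariant factors (1,1,1,1,1,1).

The boundary map ∂_3: C_3 → C_2 sends each 3-simplex σ to the alternating sum Σ_i (−1)^i (σ with its i-th vertex removed). For instance
  ∂abcd = bcd − acd + abd − abc,
  ∂abce = bce − ace + abe − abc.
As a 10×5 matrix over Z this has rank 4, with invariant factors (1,1,1,1).

From H_k ≅ ker(∂_k) / im(∂_{k+1}) we obtain:

  H_0: rank C_0 − rank ∂_1 = 5 − 4 = 1, and the invariant factors of ∂_1 are all 1, so H_0 ≅ Z.
  H_1: rank ker ∂_1 − rank ∂_2 = (10 − 4) − 6 = 0, and the invariant factors of ∂_2 are all 1, so H_1 ≅ 0.
  H_2: rank ker ∂_2 − rank ∂_3 = (10 − 6) − 4 = 0, and the invariant factors of ∂_3 are all 1, so H_2 ≅ 0.
  H_3: rank ker ∂_3 − rank ∂_4 = (5 − 4) − 0 = 1, and there is no ∂_4, so H_3 ≅ Z.

As a check, the Euler characteristic is 5 − 10 + 10 − 5 = 0, which agrees with 1 − 0 + 0 − 1 = 0.

H_0 ≅ Z,  H_1 = 0,  H_2 = 0,  H_3 ≅ Z.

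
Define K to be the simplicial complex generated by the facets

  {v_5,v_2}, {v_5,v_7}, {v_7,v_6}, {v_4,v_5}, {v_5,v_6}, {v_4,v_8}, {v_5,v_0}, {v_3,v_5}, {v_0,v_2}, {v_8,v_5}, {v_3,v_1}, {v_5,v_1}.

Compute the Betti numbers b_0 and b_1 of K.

We work with the vertex ordering v_0 < v_1 < v_2 < v_3 < v_4 < v_5 < v_6 < v_7 < v_8. The simplices of K, each written with vertices in increasing order, are:

  0-simplices (9): [v_0], [v_1], [v_2], [v_3], [v_4], [v_5], [v_6], [v_7], [v_8]
  1-simplices (12): [v_0,v_2], [v_0,v_5], [v_1,v_3], [v_1,v_5], [v_2,v_5], [v_3,v_5], [v_4,v_5], [v_4,v_8], [v_5,v_6], [v_5,v_7], [v_5,v_8], [v_6,v_7]

Hence C_0 ≅ Z^9, C_1 ≅ Z^12.

Boundary ∂_1: C_1 → C_0 sends each edge [p,q] (with p < q) to q − p. For instance
  ∂[v_5,v_7] = [v_7] − [v_5].
The 9×12 boundary matrix has rank 8 and Smith normal form diag(1,1,1,1,1,1,1,1).

From H_k ≅ ker(∂_k) / im(∂_{k+1}) we obtain:

  H_0: rank C_0 − rank ∂_1 = 9 − 8 = 1, and the invariant factors of ∂_1 are all 1, so H_0 ≅ Z.
  H_1: rank ker ∂_1 − rank ∂_2 = (12 − 8) − 0 = 4, and there is no ∂_2, so H_1 ≅ Z^4.

As a check, the Euler characteristic is 9 − 12 = -3, which agrees with 1 − 4 = -3.
(K is a triangulation of a wedge of 4 circles.)

Hence the Betti numbers are b_0 = 1, b_1 = 4.

b_0 = 1, b_1 = 4.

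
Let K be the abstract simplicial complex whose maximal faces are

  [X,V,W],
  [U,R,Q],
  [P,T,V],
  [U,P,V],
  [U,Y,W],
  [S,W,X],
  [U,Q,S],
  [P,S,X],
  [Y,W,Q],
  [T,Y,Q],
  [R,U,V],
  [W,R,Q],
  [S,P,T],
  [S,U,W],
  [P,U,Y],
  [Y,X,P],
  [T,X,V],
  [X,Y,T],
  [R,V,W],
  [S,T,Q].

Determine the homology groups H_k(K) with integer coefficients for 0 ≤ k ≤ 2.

Fix the vertex order P < Q < R < S < T < U < V < W < X < Y and write every simplex with vertices in increasing order. Then dim K = 2 and the simplices of K are:

  0-simplices (10): P, Q, R, S, T, U, V, W, X, Y
  1-simplices (30): PS, PT, PU, PV, PX, PY, QR, QS, QT, QU, QW, QY, RU, RV, RW, ST, SU, SW, SX, TV, TX, TY, UV, UW, UY, VW, VX, WX, WY, XY
  2-simplices (20): PST, PSX, PTV, PUV, PUY, PXY, QRU, QRW, QST, QSU, QTY, QWY, RUV, RVW, SUW, SWX, TVX, TXY, UWY, VWX

giving chain groups C_0 ≅ Z^10, C_1 ≅ Z^30, C_2 ≅ Z^20.

Boundary ∂_1: C_1 → C_0 is given by ∂[p,q] = [q] − [p].
This gives a 10×30 integer matrix of rank 9; reducing to Smith normal form yields diagonal entries (1,1,1,1,1,1,1,1,1).

Boundary ∂_2: C_2 → C_1 acts by ∂[p,q,r] = [q,r] − [p,r] + [p,q]. For instance
  ∂PST = ST − PT + PS,
  ∂RVW = VW − RW + RV.
As a 30×20 matrix over Z this has rank 20, with invariant factors (1,1,1,1,1,1,1,1,1,1,1,1,1,1,1,1,1,1,1,2).

Now H_k = ker ∂_k / im ∂_{k+1}, so:

  H_0: rank C_0 − rank ∂_1 = 10 − 9 = 1, and the invariant factors of ∂_1 are all 1, so H_0 ≅ Z.
  H_1: rank ker ∂_1 − rank ∂_2 = (30 − 9) − 20 = 1, and ∂_2 has invariant factor 2 > 1, so H_1 ≅ Z ⊕ Z/2Z.
  H_2: rank ker ∂_2 − rank ∂_3 = (20 − 20) − 0 = 0, and there is no ∂_3, so H_2 ≅ 0.

H_0 = Z,  H_1 = Z ⊕ Z/2Z,  H_2 = 0.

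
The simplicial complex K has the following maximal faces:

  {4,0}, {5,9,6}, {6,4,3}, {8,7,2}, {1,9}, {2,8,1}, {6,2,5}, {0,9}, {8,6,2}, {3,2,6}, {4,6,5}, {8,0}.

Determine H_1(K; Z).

Take the total order 0 < 1 < 2 < 3 < 4 < 5 < 6 < 7 < 8 < 9 on the vertex set. Then K (dimension 2) consists of the simplices:

  0-simplices (10): [0], [1], [2], [3], [4], [5], [6], [7], [8], [9]
  1-simplices (20): [0,4], [0,8], [0,9], [1,2], [1,8], [1,9], [2,3], [2,5], [2,6], [2,7], [2,8], [3,4], [3,6], [4,5], [4,6], [5,6], [5,9], [6,8], [6,9], [7,8]
  2-simplices (8): [1,2,8], [2,3,6], [2,5,6], [2,6,8], [2,7,8], [3,4,6], [4,5,6], [5,6,9]

Hence C_0 ≅ Z^10, C_1 ≅ Z^20, C_2 ≅ Z^8.

∂_1: C_1 → C_0 maps an edge to its endpoints' difference, ∂[p,q] = q − p.
The resulting 10×20 matrix has rank 9, and its Smith normal form has invariant factors (1,1,1,1,1,1,1,1,1).

∂_2: C_2 → C_1 maps a triangle to the signed sum of its edges. For instance
  ∂[2,6,8] = [6,8] − [2,8] + [2,6],
  ∂[2,7,8] = [7,8] − [2,8] + [2,7].
This gives a 20×8 integer matrix of rank 8; reducing to Smith normal form yields diagonal entries (1,1,1,1,1,1,1,1).

Now H_k = ker ∂_k / im ∂_{k+1}, so:

  H_1: rank ker ∂_1 − rank ∂_2 = (20 − 9) − 8 = 3, and the invariant factors of ∂_2 are all 1, so H_1 = Z^3.

H_1 ≅ Z^3.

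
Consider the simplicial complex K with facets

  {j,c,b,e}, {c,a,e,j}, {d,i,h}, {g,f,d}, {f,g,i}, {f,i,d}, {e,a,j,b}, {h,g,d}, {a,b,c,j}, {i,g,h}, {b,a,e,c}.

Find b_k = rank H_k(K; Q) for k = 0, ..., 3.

We work with the vertex ordering a < b < c < d < e < f < g < h < i < j. The simplices of K, each written with vertices in increasing order, are:

  0-simplices (10): a, b, c, d, e, f, g, h, i, j
  1-simplices (19): ab, ac, ae, aj, bc, be, bj, ce, cj, df, dg, dh, di, ej, fg, fi, gh, gi, hi
  2-simplices (16): abc, abe, abj, ace, acj, aej, bce, bcj, bej, cej, dfg, dfi, dgh, dhi, fgi, ghi
  3-simplices (5): abce, abcj, abej, acej, bcej

Hence C_0 ≅ Z^10, C_1 ≅ Z^19, C_2 ≅ Z^16, C_3 ≅ Z^5.

The boundary map ∂_1: C_1 → C_0 sends each edge [p,q] (with p < q) to q − p.
This gives a 10×19 integer matrix of rank 8; reducing to Smith normal form yields diagonal entries (1,1,1,1,1,1,1,1).

Boundary ∂_2: C_2 → C_1 maps a triangle to the signed sum of its edges. For instance
  ∂ghi = hi − gi + gh,
  ∂abe = be − ae + ab.
As a 19×16 matrix over Z this has rank 11, with invariant factors (1,1,1,1,1,1,1,1,1,1,1).

∂_3: C_3 → C_2 sends each 3-simplex σ to the alternating sum Σ_i (−1)^i (σ with its i-th vertex removed). For instance
  ∂acej = cej − aej + acj − ace,
  ∂abce = bce − ace + abe − abc.
The resulting 16×5 matrix has rank 4, and its Smith normal form has invariant factors (1,1,1,1).

Now H_k = ker ∂_k / im ∂_{k+1}, so:

  H_0: rank C_0 − rank ∂_1 = 10 − 8 = 2, and the invariant factors of ∂_1 are all 1, so H_0 = Z^2.
  H_1: rank ker ∂_1 − rank ∂_2 = (19 − 8) − 11 = 0, and the invariant factors of ∂_2 are all 1, so H_1 = 0.
  H_2: rank ker ∂_2 − rank ∂_3 = (16 − 11) − 4 = 1, and the invariant factors of ∂_3 are all 1, so H_2 = Z.
  H_3: rank ker ∂_3 − rank ∂_4 = (5 − 4) − 0 = 1, and there is no ∂_4, so H_3 = Z.

As a check, the Euler characteristic is 10 − 19 + 16 − 5 = 2, which agrees with 2 − 0 + 1 − 1 = 2.
(K is a triangulation of the disjoint union of the 3-sphere S^3 and the 2-sphere S^2.)

Hence the Betti numbers are b_0 = 2, b_1 = 0, b_2 = 1, b_3 = 1.

b_0 = 2, b_1 = 0, b_2 = 1, b_3 = 1.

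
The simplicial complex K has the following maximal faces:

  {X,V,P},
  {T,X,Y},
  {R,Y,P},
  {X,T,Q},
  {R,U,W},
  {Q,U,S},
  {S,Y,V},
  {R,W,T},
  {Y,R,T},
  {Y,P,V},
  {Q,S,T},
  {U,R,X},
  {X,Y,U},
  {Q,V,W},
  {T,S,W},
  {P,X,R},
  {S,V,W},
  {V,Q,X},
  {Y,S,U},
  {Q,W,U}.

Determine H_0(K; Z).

Fix the vertex order P < Q < R < S < T < U < V < W < X < Y and write every simplex with vertices in increasing order. Then dim K = 2 and the simplices of K are:

  0-simplices (10): P, Q, R, S, T, U, V, W, X, Y
  1-simplices (30): PR, PV, PX, PY, QS, QT, QU, QV, QW, QX, RT, RU, RW, RX, RY, ST, SU, SV, SW, SY, TW, TX, TY, UW, UX, UY, VW, VX, VY, XY
  2-simplices (20): PRX, PRY, PVX, PVY, QST, QSU, QTX, QUW, QVW, QVX, RTW, RTY, RUW, RUX, STW, SUY, SVW, SVY, TXY, UXY

so the chain groups are C_0 ≅ Z^10, C_1 ≅ Z^30, C_2 ≅ Z^20.

The boundary map ∂_1: C_1 → C_0 is given by ∂[p,q] = [q] − [p].
The resulting 10×30 matrix has rank 9, and its Smith normal form has invariant factors (1,1,1,1,1,1,1,1,1).

∂_2: C_2 → C_1 sends each 2-simplex [p,q,r] to [q,r] − [p,r] + [p,q]. For instance
  ∂PRY = RY − PY + PR,
  ∂QTX = TX − QX + QT.
The resulting 30×20 matrix has rank 20, and its Smith normal form has invariant factors (1,1,1,1,1,1,1,1,1,1,1,1,1,1,1,1,1,1,1,2).

From H_k ≅ ker(∂_k) / im(∂_{k+1}) we obtain:

  H_0: rank C_0 − rank ∂_1 = 10 − 9 = 1, and the invariant factors of ∂_1 are all 1, so H_0 ≅ Z.

H_0 = Z.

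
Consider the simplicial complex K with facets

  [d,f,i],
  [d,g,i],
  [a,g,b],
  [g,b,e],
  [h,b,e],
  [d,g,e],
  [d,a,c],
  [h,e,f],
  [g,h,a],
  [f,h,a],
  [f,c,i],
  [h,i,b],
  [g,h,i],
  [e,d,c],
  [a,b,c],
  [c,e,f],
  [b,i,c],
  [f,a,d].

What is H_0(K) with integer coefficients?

H_0 ≅ Z.

K has 9 vertices, 27 edges, 18 triangles.
rank ∂_0 = 0, rank ∂_1 = 8 ⇒ b_0 = 9 − 0 − 8 = 1; all invariant factors of ∂_1 are 1 so no torsion. So H_0 = Z.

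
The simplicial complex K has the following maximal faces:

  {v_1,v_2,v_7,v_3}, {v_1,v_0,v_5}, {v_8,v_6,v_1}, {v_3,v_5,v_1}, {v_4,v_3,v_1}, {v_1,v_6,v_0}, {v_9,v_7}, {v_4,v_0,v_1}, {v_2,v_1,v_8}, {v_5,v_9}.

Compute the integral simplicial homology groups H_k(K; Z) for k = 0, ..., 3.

H_0 = Z,  H_1 = Z,  H_2 = 0,  H_3 = 0.

We work with the vertex ordering v_0 < v_1 < v_2 < v_3 < v_4 < v_5 < v_6 < v_7 < v_8 < v_9. The simplices of K, each written with vertices in increasing order, are:

  0-simplices (10): [v_0], [v_1], [v_2], [v_3], [v_4], [v_5], [v_6], [v_7], [v_8], [v_9]
  1-simplices (20): (20 of them)
  2-simplices (11): (11 of them)
  3-simplices (1): [v_1,v_2,v_3,v_7]

giving chain groups C_0 ≅ Z^10, C_1 ≅ Z^20, C_2 ≅ Z^11, C_3 ≅ Z^1.

The boundary map ∂_1: C_1 → C_0 sends each edge [p,q] (with p < q) to q − p. For instance
  ∂[v_1,v_6] = [v_6] − [v_1].
The resulting 10×20 matrix has rank 9, and its Smith normal form has invariant factors (1,1,1,1,1,1,1,1,1).

The boundary map ∂_2: C_2 → C_1 acts by ∂[p,q,r] = [q,r] − [p,r] + [p,q]. For instance
  ∂[v_1,v_2,v_7] = [v_2,v_7] − [v_1,v_7] + [v_1,v_2],
  ∂[v_1,v_2,v_3] = [v_2,v_3] − [v_1,v_3] + [v_1,v_2].
The 20×11 boundary matrix has rank 10 and Smith normal form diag(1,1,1,1,1,1,1,1,1,1).

Boundary ∂_3: C_3 → C_2 sends each 3-simplex σ to the alternating sum Σ_i (−1)^i (σ with its i-th vertex removed). For instance
  ∂[v_1,v_2,v_3,v_7] = [v_2,v_3,v_7] − [v_1,v_3,v_7] + [v_1,v_2,v_7] − [v_1,v_2,v_3].
This gives a 11×1 integer matrix of rank 1; reducing to Smith normal form yields diagonal entries (1).

Now H_k = ker ∂_k / im ∂_{k+1}, so:

  H_0: rank C_0 − rank ∂_1 = 10 − 9 = 1, and the invariant factors of ∂_1 are all 1, so H_0 ≅ Z.
  H_1: rank ker ∂_1 − rank ∂_2 = (20 − 9) − 10 = 1, and the invariant factors of ∂_2 are all 1, so H_1 ≅ Z.
  H_2: rank ker ∂_2 − rank ∂_3 = (11 − 10) − 1 = 0, and the invariant factors of ∂_3 are all 1, so H_2 ≅ 0.
  H_3: rank ker ∂_3 − rank ∂_4 = (1 − 1) − 0 = 0, and there is no ∂_4, so H_3 ≅ 0.

As a check, the Euler characteristic is 10 − 20 + 11 − 1 = 0, which agrees with 1 − 1 + 0 − 0 = 0.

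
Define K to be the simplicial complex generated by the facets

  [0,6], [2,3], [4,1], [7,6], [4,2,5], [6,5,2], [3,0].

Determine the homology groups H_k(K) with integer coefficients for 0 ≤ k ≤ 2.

H_0 = Z,  H_1 = Z,  H_2 = 0.

We work with the vertex ordering 0 < 1 < 2 < 3 < 4 < 5 < 6 < 7. The simplices of K, each written with vertices in increasing order, are:

  0-simplices (8): [0], [1], [2], [3], [4], [5], [6], [7]
  1-simplices (10): [0,3], [0,6], [1,4], [2,3], [2,4], [2,5], [2,6], [4,5], [5,6], [6,7]
  2-simplices (2): [2,4,5], [2,5,6]

giving chain groups C_0 ≅ Z^8, C_1 ≅ Z^10, C_2 ≅ Z^2.

∂_1: C_1 → C_0 maps an edge to its endpoints' difference, ∂[p,q] = q − p. For instance
  ∂[6,7] = [7] − [6].
This gives a 8×10 integer matrix of rank 7; reducing to Smith normal form yields diagonal entries (1,1,1,1,1,1,1).

∂_2: C_2 → C_1 sends each 2-simplex [p,q,r] to [q,r] − [p,r] + [p,q]. For instance
  ∂[2,4,5] = [4,5] − [2,5] + [2,4],
  ∂[2,5,6] = [5,6] − [2,6] + [2,5].
The resulting 10×2 matrix has rank 2, and its Smith normal form has invariant factors (1,1).

Computing H_k = (kernel of ∂_k) / (image of ∂_{k+1}):

  H_0: rank C_0 − rank ∂_1 = 8 − 7 = 1, and the invariant factors of ∂_1 are all 1, so H_0 ≅ Z.
  H_1: rank ker ∂_1 − rank ∂_2 = (10 − 7) − 2 = 1, and the invariant factors of ∂_2 are all 1, so H_1 ≅ Z.
  H_2: rank ker ∂_2 − rank ∂_3 = (2 − 2) − 0 = 0, and there is no ∂_3, so H_2 ≅ 0.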